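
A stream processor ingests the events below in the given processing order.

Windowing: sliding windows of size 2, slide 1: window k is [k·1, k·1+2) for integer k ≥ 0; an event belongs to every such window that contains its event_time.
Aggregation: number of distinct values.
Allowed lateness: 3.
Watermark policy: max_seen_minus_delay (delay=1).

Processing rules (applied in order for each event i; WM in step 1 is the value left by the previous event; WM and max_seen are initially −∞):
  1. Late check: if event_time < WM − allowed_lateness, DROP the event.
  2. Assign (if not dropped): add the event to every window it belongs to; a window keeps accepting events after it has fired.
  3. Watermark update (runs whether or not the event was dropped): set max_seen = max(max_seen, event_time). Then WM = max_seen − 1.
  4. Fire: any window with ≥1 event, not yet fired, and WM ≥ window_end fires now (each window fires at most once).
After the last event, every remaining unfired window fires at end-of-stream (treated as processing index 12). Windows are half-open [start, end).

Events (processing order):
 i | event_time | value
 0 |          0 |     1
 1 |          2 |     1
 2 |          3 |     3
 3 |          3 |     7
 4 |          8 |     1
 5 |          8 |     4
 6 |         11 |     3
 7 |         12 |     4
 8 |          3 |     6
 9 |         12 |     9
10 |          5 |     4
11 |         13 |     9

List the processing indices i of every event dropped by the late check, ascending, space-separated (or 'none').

8 10

i=0 t=0 v=1: → [0,2); WM=-1
i=1 t=2 v=1: → [2,4),[1,3); WM=1
i=2 t=3 v=3: → [3,5),[2,4); WM=2; [0,2) fires=1
i=3 t=3 v=7: → [3,5),[2,4); WM=2
i=4 t=8 v=1: → [8,10),[7,9); WM=7; [1,3) fires=1 [2,4) fires=3 [3,5) fires=2
i=5 t=8 v=4: → [8,10),[7,9); WM=7
i=6 t=11 v=3: → [11,13),[10,12); WM=10; [7,9) fires=2 [8,10) fires=2
i=7 t=12 v=4: → [12,14),[11,13); WM=11
i=8 t=3 v=6: DROP (t<11-3); WM=11
i=9 t=12 v=9: → [12,14),[11,13); WM=11
i=10 t=5 v=4: DROP (t<11-3); WM=11
i=11 t=13 v=9: → [13,15),[12,14); WM=12; [10,12) fires=1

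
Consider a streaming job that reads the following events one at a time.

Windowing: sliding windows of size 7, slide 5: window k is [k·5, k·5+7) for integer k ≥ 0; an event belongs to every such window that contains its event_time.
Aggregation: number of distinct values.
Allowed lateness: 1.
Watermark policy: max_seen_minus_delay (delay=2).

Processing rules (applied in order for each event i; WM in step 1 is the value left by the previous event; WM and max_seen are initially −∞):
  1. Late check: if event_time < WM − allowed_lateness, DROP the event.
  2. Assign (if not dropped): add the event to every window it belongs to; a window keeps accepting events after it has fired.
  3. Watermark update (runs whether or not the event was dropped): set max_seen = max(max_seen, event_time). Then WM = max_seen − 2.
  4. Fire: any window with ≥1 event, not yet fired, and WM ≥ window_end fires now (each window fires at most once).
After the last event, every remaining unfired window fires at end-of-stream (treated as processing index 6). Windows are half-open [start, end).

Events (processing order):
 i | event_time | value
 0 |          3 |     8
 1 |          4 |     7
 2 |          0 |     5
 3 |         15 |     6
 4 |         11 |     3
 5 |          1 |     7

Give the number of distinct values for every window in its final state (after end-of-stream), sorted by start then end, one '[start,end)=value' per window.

i=0 t=3 v=8: → [0,7); WM=1
i=1 t=4 v=7: → [0,7); WM=2
i=2 t=0 v=5: DROP (t<2-1); WM=2
i=3 t=15 v=6: → [15,22),[10,17); WM=13; [0,7) fires=2
i=4 t=11 v=3: DROP (t<13-1); WM=13
i=5 t=1 v=7: DROP (t<13-1); WM=13

[0,7)=2 [10,17)=1 [15,22)=1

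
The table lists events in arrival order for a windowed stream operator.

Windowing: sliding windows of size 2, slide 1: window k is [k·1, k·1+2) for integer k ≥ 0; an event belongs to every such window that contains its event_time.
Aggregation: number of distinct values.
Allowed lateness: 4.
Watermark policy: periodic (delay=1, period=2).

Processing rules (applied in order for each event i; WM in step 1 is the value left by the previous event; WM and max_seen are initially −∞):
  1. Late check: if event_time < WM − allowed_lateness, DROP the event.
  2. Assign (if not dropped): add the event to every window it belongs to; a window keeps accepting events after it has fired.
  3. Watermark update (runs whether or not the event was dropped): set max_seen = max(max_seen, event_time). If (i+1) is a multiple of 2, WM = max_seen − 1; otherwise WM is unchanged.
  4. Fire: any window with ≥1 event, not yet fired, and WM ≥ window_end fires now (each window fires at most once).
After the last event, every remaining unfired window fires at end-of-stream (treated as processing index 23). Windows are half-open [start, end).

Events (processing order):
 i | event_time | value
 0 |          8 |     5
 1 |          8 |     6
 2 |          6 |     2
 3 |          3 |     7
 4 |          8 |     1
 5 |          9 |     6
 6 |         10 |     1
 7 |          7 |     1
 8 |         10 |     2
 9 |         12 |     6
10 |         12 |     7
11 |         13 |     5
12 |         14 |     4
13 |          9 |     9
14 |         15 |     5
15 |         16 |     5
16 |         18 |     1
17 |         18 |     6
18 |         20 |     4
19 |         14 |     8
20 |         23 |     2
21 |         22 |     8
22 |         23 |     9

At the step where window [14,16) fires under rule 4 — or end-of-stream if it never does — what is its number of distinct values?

2

i=0 t=8 v=5: → [8,10),[7,9); WM=−∞
i=1 t=8 v=6: → [8,10),[7,9); WM=7
i=2 t=6 v=2: → [6,8),[5,7); WM=7; [5,7) fires=1
i=3 t=3 v=7: → [3,5),[2,4); WM=7; [2,4) fires=1 [3,5) fires=1
i=4 t=8 v=1: → [8,10),[7,9); WM=7
i=5 t=9 v=6: → [9,11),[8,10); WM=8; [6,8) fires=1
i=6 t=10 v=1: → [10,12),[9,11); WM=8
i=7 t=7 v=1: → [7,9),[6,8); WM=9; [7,9) fires=3
i=8 t=10 v=2: → [10,12),[9,11); WM=9
i=9 t=12 v=6: → [12,14),[11,13); WM=11; [8,10) fires=3 [9,11) fires=3
i=10 t=12 v=7: → [12,14),[11,13); WM=11
i=11 t=13 v=5: → [13,15),[12,14); WM=12; [10,12) fires=2
i=12 t=14 v=4: → [14,16),[13,15); WM=12
i=13 t=9 v=9: → [9,11),[8,10); WM=13; [11,13) fires=2
i=14 t=15 v=5: → [15,17),[14,16); WM=13
i=15 t=16 v=5: → [16,18),[15,17); WM=15; [12,14) fires=3 [13,15) fires=2
i=16 t=18 v=1: → [18,20),[17,19); WM=15
i=17 t=18 v=6: → [18,20),[17,19); WM=17; [14,16) fires=2 [15,17) fires=1
i=18 t=20 v=4: → [20,22),[19,21); WM=17
i=19 t=14 v=8: → [14,16),[13,15); WM=19; [16,18) fires=1 [17,19) fires=2
i=20 t=23 v=2: → [23,25),[22,24); WM=19
i=21 t=22 v=8: → [22,24),[21,23); WM=22; [18,20) fires=2 [19,21) fires=1 [20,22) fires=1
i=22 t=23 v=9: → [23,25),[22,24); WM=22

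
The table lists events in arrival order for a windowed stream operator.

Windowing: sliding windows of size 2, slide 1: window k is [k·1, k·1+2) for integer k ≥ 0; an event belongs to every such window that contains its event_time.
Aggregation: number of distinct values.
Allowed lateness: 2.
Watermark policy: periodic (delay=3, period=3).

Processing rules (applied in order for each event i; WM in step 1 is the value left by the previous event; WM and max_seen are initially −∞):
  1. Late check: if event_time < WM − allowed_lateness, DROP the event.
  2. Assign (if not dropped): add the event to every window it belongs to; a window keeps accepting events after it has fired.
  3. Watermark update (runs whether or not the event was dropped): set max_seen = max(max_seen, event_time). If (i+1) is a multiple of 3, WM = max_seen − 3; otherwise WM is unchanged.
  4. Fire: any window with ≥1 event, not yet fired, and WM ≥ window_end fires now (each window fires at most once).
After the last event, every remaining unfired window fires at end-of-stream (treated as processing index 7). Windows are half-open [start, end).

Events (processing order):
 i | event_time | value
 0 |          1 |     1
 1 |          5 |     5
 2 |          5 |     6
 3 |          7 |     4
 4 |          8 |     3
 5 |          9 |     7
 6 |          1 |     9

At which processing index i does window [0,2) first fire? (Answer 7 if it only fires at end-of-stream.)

i=0 t=1 v=1: → [1,3),[0,2); WM=−∞
i=1 t=5 v=5: → [5,7),[4,6); WM=−∞
i=2 t=5 v=6: → [5,7),[4,6); WM=2; [0,2) fires=1
i=3 t=7 v=4: → [7,9),[6,8); WM=2
i=4 t=8 v=3: → [8,10),[7,9); WM=2
i=5 t=9 v=7: → [9,11),[8,10); WM=6; [1,3) fires=1 [4,6) fires=2
i=6 t=1 v=9: DROP (t<6-2); WM=6

2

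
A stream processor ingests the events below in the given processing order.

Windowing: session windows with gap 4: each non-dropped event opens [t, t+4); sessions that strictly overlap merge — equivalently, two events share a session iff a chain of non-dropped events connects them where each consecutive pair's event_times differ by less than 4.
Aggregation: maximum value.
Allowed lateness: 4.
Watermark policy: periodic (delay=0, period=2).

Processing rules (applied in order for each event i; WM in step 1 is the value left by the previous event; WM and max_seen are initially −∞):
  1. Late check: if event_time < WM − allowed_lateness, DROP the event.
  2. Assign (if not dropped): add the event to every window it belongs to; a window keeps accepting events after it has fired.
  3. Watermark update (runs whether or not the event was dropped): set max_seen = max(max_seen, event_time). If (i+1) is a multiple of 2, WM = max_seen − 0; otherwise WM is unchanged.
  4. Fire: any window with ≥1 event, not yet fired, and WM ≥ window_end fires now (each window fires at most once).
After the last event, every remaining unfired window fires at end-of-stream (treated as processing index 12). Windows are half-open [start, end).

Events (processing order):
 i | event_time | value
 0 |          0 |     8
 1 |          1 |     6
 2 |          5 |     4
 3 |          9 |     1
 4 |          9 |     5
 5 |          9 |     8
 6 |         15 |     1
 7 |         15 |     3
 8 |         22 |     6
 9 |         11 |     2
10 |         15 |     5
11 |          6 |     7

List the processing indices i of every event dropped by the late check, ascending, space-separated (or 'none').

10 11

i=0 t=0 v=8: → [0,4); WM=−∞
i=1 t=1 v=6: → [0,5); WM=1
i=2 t=5 v=4: → [5,9); WM=1
i=3 t=9 v=1: → [9,13); WM=9
i=4 t=9 v=5: → [9,13); WM=9
i=5 t=9 v=8: → [9,13); WM=9
i=6 t=15 v=1: → [15,19); WM=9
i=7 t=15 v=3: → [15,19); WM=15
i=8 t=22 v=6: → [22,26); WM=15
i=9 t=11 v=2: → [9,15); WM=22
i=10 t=15 v=5: DROP (t<22-4); WM=22
i=11 t=6 v=7: DROP (t<22-4); WM=22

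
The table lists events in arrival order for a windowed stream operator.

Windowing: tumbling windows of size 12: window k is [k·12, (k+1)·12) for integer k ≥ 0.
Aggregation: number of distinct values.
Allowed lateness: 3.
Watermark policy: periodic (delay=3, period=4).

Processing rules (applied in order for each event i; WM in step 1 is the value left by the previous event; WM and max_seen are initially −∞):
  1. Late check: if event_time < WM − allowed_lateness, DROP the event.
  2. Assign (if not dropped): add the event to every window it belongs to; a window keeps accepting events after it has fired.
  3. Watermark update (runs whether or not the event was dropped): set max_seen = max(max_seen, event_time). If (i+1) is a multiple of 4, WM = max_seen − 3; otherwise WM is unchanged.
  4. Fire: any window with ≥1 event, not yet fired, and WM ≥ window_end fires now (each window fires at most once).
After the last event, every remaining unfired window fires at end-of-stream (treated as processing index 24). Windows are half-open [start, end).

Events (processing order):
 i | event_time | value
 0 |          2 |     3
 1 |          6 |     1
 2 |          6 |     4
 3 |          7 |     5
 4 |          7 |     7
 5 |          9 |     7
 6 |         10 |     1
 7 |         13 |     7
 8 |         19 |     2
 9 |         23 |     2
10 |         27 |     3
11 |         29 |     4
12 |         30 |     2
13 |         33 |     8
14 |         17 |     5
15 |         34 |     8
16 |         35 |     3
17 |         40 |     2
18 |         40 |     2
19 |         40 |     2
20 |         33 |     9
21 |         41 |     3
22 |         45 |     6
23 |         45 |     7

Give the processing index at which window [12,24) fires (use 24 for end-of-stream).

i=0 t=2 v=3: → [0,12); WM=−∞
i=1 t=6 v=1: → [0,12); WM=−∞
i=2 t=6 v=4: → [0,12); WM=−∞
i=3 t=7 v=5: → [0,12); WM=4
i=4 t=7 v=7: → [0,12); WM=4
i=5 t=9 v=7: → [0,12); WM=4
i=6 t=10 v=1: → [0,12); WM=4
i=7 t=13 v=7: → [12,24); WM=10
i=8 t=19 v=2: → [12,24); WM=10
i=9 t=23 v=2: → [12,24); WM=10
i=10 t=27 v=3: → [24,36); WM=10
i=11 t=29 v=4: → [24,36); WM=26; [0,12) fires=5 [12,24) fires=2
i=12 t=30 v=2: → [24,36); WM=26
i=13 t=33 v=8: → [24,36); WM=26
i=14 t=17 v=5: DROP (t<26-3); WM=26
i=15 t=34 v=8: → [24,36); WM=31
i=16 t=35 v=3: → [24,36); WM=31
i=17 t=40 v=2: → [36,48); WM=31
i=18 t=40 v=2: → [36,48); WM=31
i=19 t=40 v=2: → [36,48); WM=37; [24,36) fires=4
i=20 t=33 v=9: DROP (t<37-3); WM=37
i=21 t=41 v=3: → [36,48); WM=37
i=22 t=45 v=6: → [36,48); WM=37
i=23 t=45 v=7: → [36,48); WM=42

11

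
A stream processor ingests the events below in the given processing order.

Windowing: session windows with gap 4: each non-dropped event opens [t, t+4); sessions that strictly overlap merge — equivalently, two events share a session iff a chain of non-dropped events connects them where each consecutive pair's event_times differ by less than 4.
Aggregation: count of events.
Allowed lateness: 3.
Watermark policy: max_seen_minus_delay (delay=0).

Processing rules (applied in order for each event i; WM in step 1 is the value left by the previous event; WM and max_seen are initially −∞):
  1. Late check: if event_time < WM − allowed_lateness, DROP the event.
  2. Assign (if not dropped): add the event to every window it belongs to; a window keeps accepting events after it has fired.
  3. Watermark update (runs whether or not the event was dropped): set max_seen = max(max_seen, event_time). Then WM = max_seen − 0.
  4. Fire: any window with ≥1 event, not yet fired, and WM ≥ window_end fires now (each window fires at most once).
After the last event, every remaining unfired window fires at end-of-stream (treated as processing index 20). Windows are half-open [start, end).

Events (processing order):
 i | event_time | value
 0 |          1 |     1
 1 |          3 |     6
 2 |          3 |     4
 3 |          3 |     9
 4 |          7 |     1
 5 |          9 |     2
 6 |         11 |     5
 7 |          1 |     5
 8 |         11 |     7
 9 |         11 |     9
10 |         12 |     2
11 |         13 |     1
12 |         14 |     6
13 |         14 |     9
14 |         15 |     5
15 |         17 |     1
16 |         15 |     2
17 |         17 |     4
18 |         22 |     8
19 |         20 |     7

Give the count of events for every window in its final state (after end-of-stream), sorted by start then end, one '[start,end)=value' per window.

[1,7)=4 [7,26)=15

i=0 t=1 v=1: → [1,5); WM=1
i=1 t=3 v=6: → [1,7); WM=3
i=2 t=3 v=4: → [1,7); WM=3
i=3 t=3 v=9: → [1,7); WM=3
i=4 t=7 v=1: → [7,11); WM=7
i=5 t=9 v=2: → [7,13); WM=9
i=6 t=11 v=5: → [7,15); WM=11
i=7 t=1 v=5: DROP (t<11-3); WM=11
i=8 t=11 v=7: → [7,15); WM=11
i=9 t=11 v=9: → [7,15); WM=11
i=10 t=12 v=2: → [7,16); WM=12
i=11 t=13 v=1: → [7,17); WM=13
i=12 t=14 v=6: → [7,18); WM=14
i=13 t=14 v=9: → [7,18); WM=14
i=14 t=15 v=5: → [7,19); WM=15
i=15 t=17 v=1: → [7,21); WM=17
i=16 t=15 v=2: → [7,21); WM=17
i=17 t=17 v=4: → [7,21); WM=17
i=18 t=22 v=8: → [22,26); WM=22
i=19 t=20 v=7: → [7,26); WM=22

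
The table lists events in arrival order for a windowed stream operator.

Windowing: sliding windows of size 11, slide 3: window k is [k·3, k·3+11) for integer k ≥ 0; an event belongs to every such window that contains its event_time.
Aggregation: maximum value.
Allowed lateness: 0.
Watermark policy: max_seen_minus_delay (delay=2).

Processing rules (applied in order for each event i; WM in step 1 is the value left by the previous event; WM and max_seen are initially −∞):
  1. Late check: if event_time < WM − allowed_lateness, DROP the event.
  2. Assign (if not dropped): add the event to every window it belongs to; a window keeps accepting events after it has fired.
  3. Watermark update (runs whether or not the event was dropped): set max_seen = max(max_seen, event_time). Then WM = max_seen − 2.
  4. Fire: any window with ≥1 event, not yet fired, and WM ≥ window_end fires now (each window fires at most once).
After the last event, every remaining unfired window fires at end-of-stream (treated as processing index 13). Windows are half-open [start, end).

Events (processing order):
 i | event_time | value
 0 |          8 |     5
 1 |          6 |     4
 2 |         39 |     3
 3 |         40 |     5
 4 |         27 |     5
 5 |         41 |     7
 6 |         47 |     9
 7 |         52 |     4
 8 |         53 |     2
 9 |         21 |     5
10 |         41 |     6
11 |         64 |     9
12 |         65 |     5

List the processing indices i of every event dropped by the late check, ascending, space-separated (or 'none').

i=0 t=8 v=5: → [6,17),[3,14),[0,11); WM=6
i=1 t=6 v=4: → [6,17),[3,14),[0,11); WM=6
i=2 t=39 v=3: → [39,50),[36,47),[33,44),[30,41); WM=37; [0,11) fires=5 [3,14) fires=5 [6,17) fires=5
i=3 t=40 v=5: → [39,50),[36,47),[33,44),[30,41); WM=38
i=4 t=27 v=5: DROP (t<38-0); WM=38
i=5 t=41 v=7: → [39,50),[36,47),[33,44); WM=39
i=6 t=47 v=9: → [45,56),[42,53),[39,50); WM=45; [30,41) fires=5 [33,44) fires=7
i=7 t=52 v=4: → [51,62),[48,59),[45,56),[42,53); WM=50; [36,47) fires=7 [39,50) fires=9
i=8 t=53 v=2: → [51,62),[48,59),[45,56); WM=51
i=9 t=21 v=5: DROP (t<51-0); WM=51
i=10 t=41 v=6: DROP (t<51-0); WM=51
i=11 t=64 v=9: → [63,74),[60,71),[57,68),[54,65); WM=62; [42,53) fires=9 [45,56) fires=9 [48,59) fires=4 [51,62) fires=4
i=12 t=65 v=5: → [63,74),[60,71),[57,68); WM=63

4 9 10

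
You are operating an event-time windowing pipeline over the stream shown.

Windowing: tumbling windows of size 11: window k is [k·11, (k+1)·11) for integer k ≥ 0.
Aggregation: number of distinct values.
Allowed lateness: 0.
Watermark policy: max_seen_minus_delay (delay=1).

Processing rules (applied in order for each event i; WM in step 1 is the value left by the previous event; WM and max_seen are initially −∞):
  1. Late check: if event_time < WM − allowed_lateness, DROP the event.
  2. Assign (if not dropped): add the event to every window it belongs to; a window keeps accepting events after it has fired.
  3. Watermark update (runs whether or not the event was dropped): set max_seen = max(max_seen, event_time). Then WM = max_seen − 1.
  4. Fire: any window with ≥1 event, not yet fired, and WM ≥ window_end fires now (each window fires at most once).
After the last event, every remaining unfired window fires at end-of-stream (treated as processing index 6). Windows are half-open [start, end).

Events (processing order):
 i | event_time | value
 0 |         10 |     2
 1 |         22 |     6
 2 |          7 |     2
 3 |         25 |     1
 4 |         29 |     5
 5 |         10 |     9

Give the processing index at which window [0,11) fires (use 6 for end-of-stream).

1

i=0 t=10 v=2: → [0,11); WM=9
i=1 t=22 v=6: → [22,33); WM=21; [0,11) fires=1
i=2 t=7 v=2: DROP (t<21-0); WM=21
i=3 t=25 v=1: → [22,33); WM=24
i=4 t=29 v=5: → [22,33); WM=28
i=5 t=10 v=9: DROP (t<28-0); WM=28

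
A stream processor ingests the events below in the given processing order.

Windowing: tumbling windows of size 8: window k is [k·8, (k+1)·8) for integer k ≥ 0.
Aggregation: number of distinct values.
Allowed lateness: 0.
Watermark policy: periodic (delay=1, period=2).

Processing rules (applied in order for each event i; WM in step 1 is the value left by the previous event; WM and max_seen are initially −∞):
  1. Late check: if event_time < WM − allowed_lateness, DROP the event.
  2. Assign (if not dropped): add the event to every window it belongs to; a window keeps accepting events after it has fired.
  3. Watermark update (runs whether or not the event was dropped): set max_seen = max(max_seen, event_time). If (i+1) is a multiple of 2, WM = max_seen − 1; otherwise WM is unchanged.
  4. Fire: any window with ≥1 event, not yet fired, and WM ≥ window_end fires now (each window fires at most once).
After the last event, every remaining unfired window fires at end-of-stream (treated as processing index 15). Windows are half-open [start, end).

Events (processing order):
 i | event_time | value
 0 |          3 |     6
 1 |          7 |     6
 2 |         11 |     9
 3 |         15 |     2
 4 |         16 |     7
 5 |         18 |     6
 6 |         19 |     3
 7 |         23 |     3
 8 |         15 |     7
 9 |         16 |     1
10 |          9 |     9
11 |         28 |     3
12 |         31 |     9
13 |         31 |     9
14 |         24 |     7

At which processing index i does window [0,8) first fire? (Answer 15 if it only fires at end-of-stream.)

i=0 t=3 v=6: → [0,8); WM=−∞
i=1 t=7 v=6: → [0,8); WM=6
i=2 t=11 v=9: → [8,16); WM=6
i=3 t=15 v=2: → [8,16); WM=14; [0,8) fires=1
i=4 t=16 v=7: → [16,24); WM=14
i=5 t=18 v=6: → [16,24); WM=17; [8,16) fires=2
i=6 t=19 v=3: → [16,24); WM=17
i=7 t=23 v=3: → [16,24); WM=22
i=8 t=15 v=7: DROP (t<22-0); WM=22
i=9 t=16 v=1: DROP (t<22-0); WM=22
i=10 t=9 v=9: DROP (t<22-0); WM=22
i=11 t=28 v=3: → [24,32); WM=27; [16,24) fires=3
i=12 t=31 v=9: → [24,32); WM=27
i=13 t=31 v=9: → [24,32); WM=30
i=14 t=24 v=7: DROP (t<30-0); WM=30

3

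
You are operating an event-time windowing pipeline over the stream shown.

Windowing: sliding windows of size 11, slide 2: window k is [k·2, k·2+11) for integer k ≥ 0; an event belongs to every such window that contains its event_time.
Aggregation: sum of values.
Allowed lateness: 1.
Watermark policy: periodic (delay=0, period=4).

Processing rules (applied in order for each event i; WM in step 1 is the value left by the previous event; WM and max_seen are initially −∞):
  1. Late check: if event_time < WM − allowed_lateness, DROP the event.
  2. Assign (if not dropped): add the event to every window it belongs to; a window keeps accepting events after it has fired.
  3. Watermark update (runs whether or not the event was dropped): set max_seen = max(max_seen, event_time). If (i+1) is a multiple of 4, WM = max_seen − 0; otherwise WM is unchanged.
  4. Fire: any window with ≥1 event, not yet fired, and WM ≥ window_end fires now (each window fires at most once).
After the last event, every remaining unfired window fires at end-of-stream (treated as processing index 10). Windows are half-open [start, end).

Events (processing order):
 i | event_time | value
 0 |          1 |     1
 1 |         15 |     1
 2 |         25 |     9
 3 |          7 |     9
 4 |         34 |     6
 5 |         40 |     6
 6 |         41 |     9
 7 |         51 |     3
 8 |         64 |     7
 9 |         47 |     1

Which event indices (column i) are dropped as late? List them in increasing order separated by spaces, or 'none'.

9

i=0 t=1 v=1: → [0,11); WM=−∞
i=1 t=15 v=1: → [14,25),[12,23),[10,21),[8,19),[6,17); WM=−∞
i=2 t=25 v=9: → [24,35),[22,33),[20,31),[18,29),[16,27); WM=−∞
i=3 t=7 v=9: → [6,17),[4,15),[2,13),[0,11); WM=25; [0,11) fires=10 [2,13) fires=9 [4,15) fires=9 [6,17) fires=10 [8,19) fires=1 [10,21) fires=1 [12,23) fires=1 [14,25) fires=1
i=4 t=34 v=6: → [34,45),[32,43),[30,41),[28,39),[26,37),[24,35); WM=25
i=5 t=40 v=6: → [40,51),[38,49),[36,47),[34,45),[32,43),[30,41); WM=25
i=6 t=41 v=9: → [40,51),[38,49),[36,47),[34,45),[32,43); WM=25
i=7 t=51 v=3: → [50,61),[48,59),[46,57),[44,55),[42,53); WM=51; [16,27) fires=9 [18,29) fires=9 [20,31) fires=9 [22,33) fires=9 [24,35) fires=15 [26,37) fires=6 [28,39) fires=6 [30,41) fires=12 [32,43) fires=21 [34,45) fires=21 [36,47) fires=15 [38,49) fires=15 [40,51) fires=15
i=8 t=64 v=7: → [64,75),[62,73),[60,71),[58,69),[56,67),[54,65); WM=51
i=9 t=47 v=1: DROP (t<51-1); WM=51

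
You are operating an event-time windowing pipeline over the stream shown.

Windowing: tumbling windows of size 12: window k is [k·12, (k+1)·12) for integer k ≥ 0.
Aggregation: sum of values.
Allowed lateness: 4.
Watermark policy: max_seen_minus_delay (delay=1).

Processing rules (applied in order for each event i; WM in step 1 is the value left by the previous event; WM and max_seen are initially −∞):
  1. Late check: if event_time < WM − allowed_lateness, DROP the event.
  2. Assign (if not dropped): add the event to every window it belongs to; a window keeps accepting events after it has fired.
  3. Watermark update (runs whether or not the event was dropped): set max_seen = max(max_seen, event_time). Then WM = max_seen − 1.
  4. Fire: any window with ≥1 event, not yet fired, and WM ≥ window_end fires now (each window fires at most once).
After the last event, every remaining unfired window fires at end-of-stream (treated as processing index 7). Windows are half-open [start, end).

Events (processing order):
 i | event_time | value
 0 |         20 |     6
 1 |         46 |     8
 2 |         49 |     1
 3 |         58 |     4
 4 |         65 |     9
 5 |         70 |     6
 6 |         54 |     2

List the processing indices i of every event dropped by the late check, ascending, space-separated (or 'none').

i=0 t=20 v=6: → [12,24); WM=19
i=1 t=46 v=8: → [36,48); WM=45; [12,24) fires=6
i=2 t=49 v=1: → [48,60); WM=48; [36,48) fires=8
i=3 t=58 v=4: → [48,60); WM=57
i=4 t=65 v=9: → [60,72); WM=64; [48,60) fires=5
i=5 t=70 v=6: → [60,72); WM=69
i=6 t=54 v=2: DROP (t<69-4); WM=69

6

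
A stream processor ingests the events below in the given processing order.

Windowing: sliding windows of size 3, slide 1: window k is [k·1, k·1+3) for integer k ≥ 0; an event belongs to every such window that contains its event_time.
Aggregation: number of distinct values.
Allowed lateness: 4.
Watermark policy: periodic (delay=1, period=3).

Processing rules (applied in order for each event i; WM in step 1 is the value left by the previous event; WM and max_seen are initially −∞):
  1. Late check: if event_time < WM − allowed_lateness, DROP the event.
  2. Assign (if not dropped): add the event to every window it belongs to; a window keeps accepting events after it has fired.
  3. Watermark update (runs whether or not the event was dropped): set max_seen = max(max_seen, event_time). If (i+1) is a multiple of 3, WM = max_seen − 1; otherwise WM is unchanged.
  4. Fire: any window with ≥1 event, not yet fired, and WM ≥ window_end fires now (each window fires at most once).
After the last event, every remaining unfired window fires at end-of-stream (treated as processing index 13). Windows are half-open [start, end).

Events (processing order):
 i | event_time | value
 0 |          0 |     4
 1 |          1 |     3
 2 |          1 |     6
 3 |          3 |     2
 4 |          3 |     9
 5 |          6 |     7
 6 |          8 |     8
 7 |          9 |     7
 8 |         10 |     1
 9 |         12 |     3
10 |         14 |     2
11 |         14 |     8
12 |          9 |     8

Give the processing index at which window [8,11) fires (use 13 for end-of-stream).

11

i=0 t=0 v=4: → [0,3); WM=−∞
i=1 t=1 v=3: → [1,4),[0,3); WM=−∞
i=2 t=1 v=6: → [1,4),[0,3); WM=0
i=3 t=3 v=2: → [3,6),[2,5),[1,4); WM=0
i=4 t=3 v=9: → [3,6),[2,5),[1,4); WM=0
i=5 t=6 v=7: → [6,9),[5,8),[4,7); WM=5; [0,3) fires=3 [1,4) fires=4 [2,5) fires=2
i=6 t=8 v=8: → [8,11),[7,10),[6,9); WM=5
i=7 t=9 v=7: → [9,12),[8,11),[7,10); WM=5
i=8 t=10 v=1: → [10,13),[9,12),[8,11); WM=9; [3,6) fires=2 [4,7) fires=1 [5,8) fires=1 [6,9) fires=2
i=9 t=12 v=3: → [12,15),[11,14),[10,13); WM=9
i=10 t=14 v=2: → [14,17),[13,16),[12,15); WM=9
i=11 t=14 v=8: → [14,17),[13,16),[12,15); WM=13; [7,10) fires=2 [8,11) fires=3 [9,12) fires=2 [10,13) fires=2
i=12 t=9 v=8: → [9,12),[8,11),[7,10); WM=13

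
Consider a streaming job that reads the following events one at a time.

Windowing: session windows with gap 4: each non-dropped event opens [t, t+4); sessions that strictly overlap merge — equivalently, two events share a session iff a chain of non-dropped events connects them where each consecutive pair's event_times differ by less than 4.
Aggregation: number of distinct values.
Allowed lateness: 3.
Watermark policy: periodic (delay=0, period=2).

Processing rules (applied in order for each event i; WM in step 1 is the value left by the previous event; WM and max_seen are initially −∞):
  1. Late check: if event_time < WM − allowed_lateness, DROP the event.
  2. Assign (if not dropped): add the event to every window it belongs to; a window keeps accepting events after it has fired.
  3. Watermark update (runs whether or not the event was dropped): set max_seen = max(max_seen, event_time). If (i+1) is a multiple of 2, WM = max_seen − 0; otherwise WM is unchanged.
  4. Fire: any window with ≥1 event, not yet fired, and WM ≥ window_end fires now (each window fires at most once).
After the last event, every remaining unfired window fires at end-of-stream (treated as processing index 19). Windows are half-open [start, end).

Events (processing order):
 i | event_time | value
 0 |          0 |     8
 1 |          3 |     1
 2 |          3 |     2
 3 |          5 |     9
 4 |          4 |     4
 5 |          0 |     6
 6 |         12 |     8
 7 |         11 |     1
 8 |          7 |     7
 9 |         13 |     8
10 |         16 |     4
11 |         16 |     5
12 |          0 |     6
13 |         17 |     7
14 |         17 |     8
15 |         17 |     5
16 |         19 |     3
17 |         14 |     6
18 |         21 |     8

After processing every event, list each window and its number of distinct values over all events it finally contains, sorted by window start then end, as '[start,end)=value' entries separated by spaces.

[0,9)=5 [11,25)=7

i=0 t=0 v=8: → [0,4); WM=−∞
i=1 t=3 v=1: → [0,7); WM=3
i=2 t=3 v=2: → [0,7); WM=3
i=3 t=5 v=9: → [0,9); WM=5
i=4 t=4 v=4: → [0,9); WM=5
i=5 t=0 v=6: DROP (t<5-3); WM=5
i=6 t=12 v=8: → [12,16); WM=5
i=7 t=11 v=1: → [11,16); WM=12
i=8 t=7 v=7: DROP (t<12-3); WM=12
i=9 t=13 v=8: → [11,17); WM=13
i=10 t=16 v=4: → [11,20); WM=13
i=11 t=16 v=5: → [11,20); WM=16
i=12 t=0 v=6: DROP (t<16-3); WM=16
i=13 t=17 v=7: → [11,21); WM=17
i=14 t=17 v=8: → [11,21); WM=17
i=15 t=17 v=5: → [11,21); WM=17
i=16 t=19 v=3: → [11,23); WM=17
i=17 t=14 v=6: → [11,23); WM=19
i=18 t=21 v=8: → [11,25); WM=19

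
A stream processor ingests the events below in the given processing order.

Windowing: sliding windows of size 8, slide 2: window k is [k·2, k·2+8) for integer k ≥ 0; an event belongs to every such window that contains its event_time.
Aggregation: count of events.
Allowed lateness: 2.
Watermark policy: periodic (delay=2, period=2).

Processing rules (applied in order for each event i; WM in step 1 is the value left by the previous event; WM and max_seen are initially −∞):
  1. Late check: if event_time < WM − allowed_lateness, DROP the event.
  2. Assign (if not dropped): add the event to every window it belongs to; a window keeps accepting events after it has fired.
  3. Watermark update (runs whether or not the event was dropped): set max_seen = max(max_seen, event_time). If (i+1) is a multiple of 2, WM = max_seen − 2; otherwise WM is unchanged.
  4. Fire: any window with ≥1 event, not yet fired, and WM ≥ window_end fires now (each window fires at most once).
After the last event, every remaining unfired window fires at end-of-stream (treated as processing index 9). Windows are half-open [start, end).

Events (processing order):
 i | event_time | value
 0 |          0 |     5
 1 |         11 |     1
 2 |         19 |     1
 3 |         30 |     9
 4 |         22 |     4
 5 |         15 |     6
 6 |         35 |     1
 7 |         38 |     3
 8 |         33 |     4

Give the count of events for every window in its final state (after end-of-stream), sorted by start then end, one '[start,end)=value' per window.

i=0 t=0 v=5: → [0,8); WM=−∞
i=1 t=11 v=1: → [10,18),[8,16),[6,14),[4,12); WM=9; [0,8) fires=1
i=2 t=19 v=1: → [18,26),[16,24),[14,22),[12,20); WM=9
i=3 t=30 v=9: → [30,38),[28,36),[26,34),[24,32); WM=28; [4,12) fires=1 [6,14) fires=1 [8,16) fires=1 [10,18) fires=1 [12,20) fires=1 [14,22) fires=1 [16,24) fires=1 [18,26) fires=1
i=4 t=22 v=4: DROP (t<28-2); WM=28
i=5 t=15 v=6: DROP (t<28-2); WM=28
i=6 t=35 v=1: → [34,42),[32,40),[30,38),[28,36); WM=28
i=7 t=38 v=3: → [38,46),[36,44),[34,42),[32,40); WM=36; [24,32) fires=1 [26,34) fires=1 [28,36) fires=2
i=8 t=33 v=4: DROP (t<36-2); WM=36

[0,8)=1 [4,12)=1 [6,14)=1 [8,16)=1 [10,18)=1 [12,20)=1 [14,22)=1 [16,24)=1 [18,26)=1 [24,32)=1 [26,34)=1 [28,36)=2 [30,38)=2 [32,40)=2 [34,42)=2 [36,44)=1 [38,46)=1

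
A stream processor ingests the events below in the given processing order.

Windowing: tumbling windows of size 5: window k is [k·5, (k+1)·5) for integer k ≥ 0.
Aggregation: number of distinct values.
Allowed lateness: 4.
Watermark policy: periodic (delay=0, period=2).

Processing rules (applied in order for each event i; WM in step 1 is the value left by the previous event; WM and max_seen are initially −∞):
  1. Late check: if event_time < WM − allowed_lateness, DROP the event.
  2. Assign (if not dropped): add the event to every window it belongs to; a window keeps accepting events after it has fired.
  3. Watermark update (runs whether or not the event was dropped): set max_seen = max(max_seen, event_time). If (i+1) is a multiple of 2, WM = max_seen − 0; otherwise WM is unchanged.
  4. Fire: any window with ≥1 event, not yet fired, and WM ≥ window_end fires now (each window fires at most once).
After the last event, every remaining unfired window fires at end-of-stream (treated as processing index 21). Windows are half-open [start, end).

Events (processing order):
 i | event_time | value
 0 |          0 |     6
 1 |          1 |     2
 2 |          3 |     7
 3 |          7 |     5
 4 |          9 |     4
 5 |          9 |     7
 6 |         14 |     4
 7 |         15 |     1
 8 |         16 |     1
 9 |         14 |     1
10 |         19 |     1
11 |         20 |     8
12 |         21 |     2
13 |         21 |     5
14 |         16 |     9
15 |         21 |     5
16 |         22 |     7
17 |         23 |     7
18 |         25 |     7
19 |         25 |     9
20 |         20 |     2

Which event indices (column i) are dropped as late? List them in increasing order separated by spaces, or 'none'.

i=0 t=0 v=6: → [0,5); WM=−∞
i=1 t=1 v=2: → [0,5); WM=1
i=2 t=3 v=7: → [0,5); WM=1
i=3 t=7 v=5: → [5,10); WM=7; [0,5) fires=3
i=4 t=9 v=4: → [5,10); WM=7
i=5 t=9 v=7: → [5,10); WM=9
i=6 t=14 v=4: → [10,15); WM=9
i=7 t=15 v=1: → [15,20); WM=15; [5,10) fires=3 [10,15) fires=1
i=8 t=16 v=1: → [15,20); WM=15
i=9 t=14 v=1: → [10,15); WM=16
i=10 t=19 v=1: → [15,20); WM=16
i=11 t=20 v=8: → [20,25); WM=20; [15,20) fires=1
i=12 t=21 v=2: → [20,25); WM=20
i=13 t=21 v=5: → [20,25); WM=21
i=14 t=16 v=9: DROP (t<21-4); WM=21
i=15 t=21 v=5: → [20,25); WM=21
i=16 t=22 v=7: → [20,25); WM=21
i=17 t=23 v=7: → [20,25); WM=23
i=18 t=25 v=7: → [25,30); WM=23
i=19 t=25 v=9: → [25,30); WM=25; [20,25) fires=4
i=20 t=20 v=2: DROP (t<25-4); WM=25

14 20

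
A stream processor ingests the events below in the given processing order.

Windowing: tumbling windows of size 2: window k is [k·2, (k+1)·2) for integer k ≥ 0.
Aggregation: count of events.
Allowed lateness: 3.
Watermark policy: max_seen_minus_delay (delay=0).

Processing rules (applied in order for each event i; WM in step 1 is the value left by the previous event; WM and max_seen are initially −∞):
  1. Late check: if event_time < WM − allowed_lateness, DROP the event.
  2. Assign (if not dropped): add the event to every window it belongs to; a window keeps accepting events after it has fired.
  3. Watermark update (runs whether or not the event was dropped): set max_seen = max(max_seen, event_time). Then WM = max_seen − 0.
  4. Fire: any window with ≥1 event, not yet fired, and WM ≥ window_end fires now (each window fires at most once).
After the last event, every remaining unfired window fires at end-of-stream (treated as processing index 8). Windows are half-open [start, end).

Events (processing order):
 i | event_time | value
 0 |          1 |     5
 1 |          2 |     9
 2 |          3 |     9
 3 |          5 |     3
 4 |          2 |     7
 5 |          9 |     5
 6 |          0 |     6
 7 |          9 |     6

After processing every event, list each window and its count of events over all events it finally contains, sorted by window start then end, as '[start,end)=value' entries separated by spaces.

i=0 t=1 v=5: → [0,2); WM=1
i=1 t=2 v=9: → [2,4); WM=2; [0,2) fires=1
i=2 t=3 v=9: → [2,4); WM=3
i=3 t=5 v=3: → [4,6); WM=5; [2,4) fires=2
i=4 t=2 v=7: → [2,4); WM=5
i=5 t=9 v=5: → [8,10); WM=9; [4,6) fires=1
i=6 t=0 v=6: DROP (t<9-3); WM=9
i=7 t=9 v=6: → [8,10); WM=9

[0,2)=1 [2,4)=3 [4,6)=1 [8,10)=2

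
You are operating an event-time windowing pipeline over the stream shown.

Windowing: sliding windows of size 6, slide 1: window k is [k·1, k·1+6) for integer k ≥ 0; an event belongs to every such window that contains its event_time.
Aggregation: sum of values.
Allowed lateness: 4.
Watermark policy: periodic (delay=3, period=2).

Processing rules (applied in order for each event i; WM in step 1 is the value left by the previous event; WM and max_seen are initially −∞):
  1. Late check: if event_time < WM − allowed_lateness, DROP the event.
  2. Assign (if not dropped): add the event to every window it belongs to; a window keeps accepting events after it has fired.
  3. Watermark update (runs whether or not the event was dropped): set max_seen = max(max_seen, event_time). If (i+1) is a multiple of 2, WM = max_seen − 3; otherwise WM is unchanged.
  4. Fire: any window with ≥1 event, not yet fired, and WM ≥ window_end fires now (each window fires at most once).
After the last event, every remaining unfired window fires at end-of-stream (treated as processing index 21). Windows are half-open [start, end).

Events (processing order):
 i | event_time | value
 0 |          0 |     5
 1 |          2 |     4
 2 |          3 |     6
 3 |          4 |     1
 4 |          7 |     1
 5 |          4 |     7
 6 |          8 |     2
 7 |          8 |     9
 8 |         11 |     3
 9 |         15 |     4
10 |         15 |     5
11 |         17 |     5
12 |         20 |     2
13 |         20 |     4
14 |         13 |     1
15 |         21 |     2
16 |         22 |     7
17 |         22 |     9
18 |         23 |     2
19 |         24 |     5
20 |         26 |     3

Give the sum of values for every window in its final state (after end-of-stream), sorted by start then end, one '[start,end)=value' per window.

i=0 t=0 v=5: → [0,6); WM=−∞
i=1 t=2 v=4: → [2,8),[1,7),[0,6); WM=-1
i=2 t=3 v=6: → [3,9),[2,8),[1,7),[0,6); WM=-1
i=3 t=4 v=1: → [4,10),[3,9),[2,8),[1,7),[0,6); WM=1
i=4 t=7 v=1: → [7,13),[6,12),[5,11),[4,10),[3,9),[2,8); WM=1
i=5 t=4 v=7: → [4,10),[3,9),[2,8),[1,7),[0,6); WM=4
i=6 t=8 v=2: → [8,14),[7,13),[6,12),[5,11),[4,10),[3,9); WM=4
i=7 t=8 v=9: → [8,14),[7,13),[6,12),[5,11),[4,10),[3,9); WM=5
i=8 t=11 v=3: → [11,17),[10,16),[9,15),[8,14),[7,13),[6,12); WM=5
i=9 t=15 v=4: → [15,21),[14,20),[13,19),[12,18),[11,17),[10,16); WM=12; [0,6) fires=23 [1,7) fires=18 [2,8) fires=19 [3,9) fires=26 [4,10) fires=20 [5,11) fires=12 [6,12) fires=15
i=10 t=15 v=5: → [15,21),[14,20),[13,19),[12,18),[11,17),[10,16); WM=12
i=11 t=17 v=5: → [17,23),[16,22),[15,21),[14,20),[13,19),[12,18); WM=14; [7,13) fires=15 [8,14) fires=14
i=12 t=20 v=2: → [20,26),[19,25),[18,24),[17,23),[16,22),[15,21); WM=14
i=13 t=20 v=4: → [20,26),[19,25),[18,24),[17,23),[16,22),[15,21); WM=17; [9,15) fires=3 [10,16) fires=12 [11,17) fires=12
i=14 t=13 v=1: → [13,19),[12,18),[11,17),[10,16),[9,15),[8,14); WM=17
i=15 t=21 v=2: → [21,27),[20,26),[19,25),[18,24),[17,23),[16,22); WM=18; [12,18) fires=15
i=16 t=22 v=7: → [22,28),[21,27),[20,26),[19,25),[18,24),[17,23); WM=18
i=17 t=22 v=9: → [22,28),[21,27),[20,26),[19,25),[18,24),[17,23); WM=19; [13,19) fires=15
i=18 t=23 v=2: → [23,29),[22,28),[21,27),[20,26),[19,25),[18,24); WM=19
i=19 t=24 v=5: → [24,30),[23,29),[22,28),[21,27),[20,26),[19,25); WM=21; [14,20) fires=14 [15,21) fires=20
i=20 t=26 v=3: → [26,32),[25,31),[24,30),[23,29),[22,28),[21,27); WM=21

[0,6)=23 [1,7)=18 [2,8)=19 [3,9)=26 [4,10)=20 [5,11)=12 [6,12)=15 [7,13)=15 [8,14)=15 [9,15)=4 [10,16)=13 [11,17)=13 [12,18)=15 [13,19)=15 [14,20)=14 [15,21)=20 [16,22)=13 [17,23)=29 [18,24)=26 [19,25)=31 [20,26)=31 [21,27)=28 [22,28)=26 [23,29)=10 [24,30)=8 [25,31)=3 [26,32)=3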